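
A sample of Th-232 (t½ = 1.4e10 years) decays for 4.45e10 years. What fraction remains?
N/N₀ = (1/2)^(t/t½) = 0.1104 = 11%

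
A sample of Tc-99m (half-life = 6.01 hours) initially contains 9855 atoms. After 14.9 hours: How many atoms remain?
N = N₀(1/2)^(t/t½) = 1767 atoms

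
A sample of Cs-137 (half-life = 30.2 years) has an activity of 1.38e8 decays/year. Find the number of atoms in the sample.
N = A/λ = 6.013e9 atoms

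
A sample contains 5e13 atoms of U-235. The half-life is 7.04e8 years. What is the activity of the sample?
A = λN = 49230 decays/year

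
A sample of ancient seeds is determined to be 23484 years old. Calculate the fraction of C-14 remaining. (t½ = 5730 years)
N/N₀ = (1/2)^(t/t½) = 0.05838 = 5.84%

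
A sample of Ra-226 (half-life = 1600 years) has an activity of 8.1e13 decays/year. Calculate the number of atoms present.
N = A/λ = 1.87e17 atoms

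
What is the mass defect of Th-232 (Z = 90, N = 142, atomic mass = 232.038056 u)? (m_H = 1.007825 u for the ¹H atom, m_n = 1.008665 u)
Δm = Z·m_H + N·m_n − M = 1.897 u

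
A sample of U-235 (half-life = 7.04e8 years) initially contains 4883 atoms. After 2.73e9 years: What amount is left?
N = N₀(1/2)^(t/t½) = 332.2 atoms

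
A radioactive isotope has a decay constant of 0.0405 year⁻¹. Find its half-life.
t½ = ln(2)/λ = 17.11 years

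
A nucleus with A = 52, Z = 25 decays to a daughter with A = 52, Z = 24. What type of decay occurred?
ΔA = 0, ΔZ = -1 ⇒ beta-plus decay (β⁺) or electron capture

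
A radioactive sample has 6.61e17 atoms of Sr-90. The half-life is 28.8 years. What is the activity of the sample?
A = λN = 1.591e16 decays/year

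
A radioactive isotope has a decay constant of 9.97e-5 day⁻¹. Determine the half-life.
t½ = ln(2)/λ = 6952 days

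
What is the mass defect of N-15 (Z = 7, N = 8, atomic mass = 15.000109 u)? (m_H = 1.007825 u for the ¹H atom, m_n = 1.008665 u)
Δm = Z·m_H + N·m_n − M = 0.124 u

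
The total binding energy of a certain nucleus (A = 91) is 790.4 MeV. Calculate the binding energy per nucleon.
B.E./A = 790.4/91 = 8.686 MeV/nucleon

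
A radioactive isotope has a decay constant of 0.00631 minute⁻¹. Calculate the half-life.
t½ = ln(2)/λ = 109.8 minutes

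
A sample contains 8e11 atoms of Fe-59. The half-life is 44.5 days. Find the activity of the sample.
A = λN = 1.246e10 decays/day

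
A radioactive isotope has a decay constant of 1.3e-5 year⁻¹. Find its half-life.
t½ = ln(2)/λ = 53320 years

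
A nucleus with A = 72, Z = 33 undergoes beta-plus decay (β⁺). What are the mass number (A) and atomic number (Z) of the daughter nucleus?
Daughter: A = 72, Z = 32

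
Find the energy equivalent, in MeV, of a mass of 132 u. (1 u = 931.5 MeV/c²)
E = mc² = 1.23e5 MeV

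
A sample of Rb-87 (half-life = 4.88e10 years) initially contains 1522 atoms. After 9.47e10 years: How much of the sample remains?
N = N₀(1/2)^(t/t½) = 396.5 atoms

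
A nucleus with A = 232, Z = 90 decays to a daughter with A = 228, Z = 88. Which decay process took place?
ΔA = -4, ΔZ = -2 ⇒ alpha decay (α)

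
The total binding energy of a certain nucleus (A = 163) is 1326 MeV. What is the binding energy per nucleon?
B.E./A = 1326/163 = 8.135 MeV/nucleon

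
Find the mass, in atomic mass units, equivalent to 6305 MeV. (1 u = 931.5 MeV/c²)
m = E/c² = 6.769 u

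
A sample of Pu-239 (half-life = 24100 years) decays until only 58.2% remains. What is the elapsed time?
t = t½ × log₂(N₀/N) = 18820 years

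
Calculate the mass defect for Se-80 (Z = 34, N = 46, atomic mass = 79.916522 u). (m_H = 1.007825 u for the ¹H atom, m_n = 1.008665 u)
Δm = Z·m_H + N·m_n − M = 0.7481 u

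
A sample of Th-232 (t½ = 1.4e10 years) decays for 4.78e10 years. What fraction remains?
N/N₀ = (1/2)^(t/t½) = 0.0938 = 9.38%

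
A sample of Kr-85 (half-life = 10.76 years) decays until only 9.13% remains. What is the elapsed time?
t = t½ × log₂(N₀/N) = 37.16 years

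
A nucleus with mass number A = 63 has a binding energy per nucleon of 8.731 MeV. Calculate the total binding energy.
B.E. = 8.731 × 63 = 550.1 MeV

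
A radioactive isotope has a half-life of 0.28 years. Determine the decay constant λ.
λ = ln(2)/t½ = 2.476 year⁻¹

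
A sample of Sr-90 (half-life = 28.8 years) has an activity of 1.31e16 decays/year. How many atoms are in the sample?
N = A/λ = 5.443e17 atoms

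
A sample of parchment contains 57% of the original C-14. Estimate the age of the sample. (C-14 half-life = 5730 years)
Age = t½ × log₂(1/ratio) = 4647 years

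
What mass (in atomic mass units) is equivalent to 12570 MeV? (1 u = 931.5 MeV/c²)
m = E/c² = 13.49 u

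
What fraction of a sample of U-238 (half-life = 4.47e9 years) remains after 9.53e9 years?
N/N₀ = (1/2)^(t/t½) = 0.2281 = 22.8%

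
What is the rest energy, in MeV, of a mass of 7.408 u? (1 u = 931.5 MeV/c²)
E = mc² = 6901 MeV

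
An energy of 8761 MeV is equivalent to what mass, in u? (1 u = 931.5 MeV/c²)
m = E/c² = 9.405 u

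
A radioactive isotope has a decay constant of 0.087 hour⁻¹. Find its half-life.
t½ = ln(2)/λ = 7.967 hours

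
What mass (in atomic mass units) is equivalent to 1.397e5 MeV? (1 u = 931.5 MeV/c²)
m = E/c² = 150 u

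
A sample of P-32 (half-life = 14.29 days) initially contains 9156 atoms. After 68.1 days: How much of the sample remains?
N = N₀(1/2)^(t/t½) = 336.6 atoms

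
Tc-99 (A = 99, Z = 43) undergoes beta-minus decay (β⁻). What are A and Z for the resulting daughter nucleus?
Daughter: A = 99, Z = 44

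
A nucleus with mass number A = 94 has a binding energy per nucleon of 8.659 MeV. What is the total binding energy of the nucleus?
B.E. = 8.659 × 94 = 813.9 MeV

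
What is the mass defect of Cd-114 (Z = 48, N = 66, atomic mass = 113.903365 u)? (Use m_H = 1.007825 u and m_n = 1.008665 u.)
Δm = Z·m_H + N·m_n − M = 1.044 u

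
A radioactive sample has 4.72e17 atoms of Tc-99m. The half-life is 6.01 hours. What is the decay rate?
A = λN = 5.444e16 decays/hour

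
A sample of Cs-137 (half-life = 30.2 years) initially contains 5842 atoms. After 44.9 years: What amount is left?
N = N₀(1/2)^(t/t½) = 2085 atoms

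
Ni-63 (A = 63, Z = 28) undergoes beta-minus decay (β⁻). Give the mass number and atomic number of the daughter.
Daughter: A = 63, Z = 29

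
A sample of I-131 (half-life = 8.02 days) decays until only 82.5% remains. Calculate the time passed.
t = t½ × log₂(N₀/N) = 2.226 days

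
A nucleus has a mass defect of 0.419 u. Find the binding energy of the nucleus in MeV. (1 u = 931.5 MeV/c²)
B.E. = Δm × 931.5 = 390.3 MeV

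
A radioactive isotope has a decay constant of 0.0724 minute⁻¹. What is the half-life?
t½ = ln(2)/λ = 9.574 minutes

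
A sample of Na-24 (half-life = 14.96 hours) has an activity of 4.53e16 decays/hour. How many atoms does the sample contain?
N = A/λ = 9.777e17 atoms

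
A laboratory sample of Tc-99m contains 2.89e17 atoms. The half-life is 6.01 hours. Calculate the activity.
A = λN = 3.333e16 decays/hour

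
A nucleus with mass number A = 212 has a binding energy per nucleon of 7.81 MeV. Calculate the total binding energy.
B.E. = 7.81 × 212 = 1656 MeV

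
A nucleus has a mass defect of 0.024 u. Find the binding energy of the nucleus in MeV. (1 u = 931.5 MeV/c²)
B.E. = Δm × 931.5 = 22.36 MeV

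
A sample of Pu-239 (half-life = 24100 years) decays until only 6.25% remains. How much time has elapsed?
t = t½ × log₂(N₀/N) = 96400 years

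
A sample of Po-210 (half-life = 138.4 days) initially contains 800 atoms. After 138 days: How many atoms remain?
N = N₀(1/2)^(t/t½) = 400.8 atoms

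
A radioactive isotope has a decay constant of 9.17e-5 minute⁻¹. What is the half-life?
t½ = ln(2)/λ = 7559 minutes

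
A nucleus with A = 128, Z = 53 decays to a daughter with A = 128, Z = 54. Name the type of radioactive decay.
ΔA = 0, ΔZ = +1 ⇒ beta-minus decay (β⁻)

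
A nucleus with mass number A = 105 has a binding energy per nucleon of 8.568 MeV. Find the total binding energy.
B.E. = 8.568 × 105 = 899.6 MeV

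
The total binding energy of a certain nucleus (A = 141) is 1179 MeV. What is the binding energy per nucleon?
B.E./A = 1179/141 = 8.362 MeV/nucleon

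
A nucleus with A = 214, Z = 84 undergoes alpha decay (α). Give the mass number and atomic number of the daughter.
Daughter: A = 210, Z = 82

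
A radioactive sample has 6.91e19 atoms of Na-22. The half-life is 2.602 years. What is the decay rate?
A = λN = 1.841e19 decays/year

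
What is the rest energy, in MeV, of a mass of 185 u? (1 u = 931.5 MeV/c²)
E = mc² = 1.723e5 MeV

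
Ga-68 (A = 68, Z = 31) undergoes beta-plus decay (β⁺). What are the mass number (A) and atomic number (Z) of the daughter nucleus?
Daughter: A = 68, Z = 30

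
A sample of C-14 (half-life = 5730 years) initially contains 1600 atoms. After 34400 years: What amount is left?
N = N₀(1/2)^(t/t½) = 24.94 atoms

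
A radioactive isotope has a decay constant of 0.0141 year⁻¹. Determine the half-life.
t½ = ln(2)/λ = 49.16 years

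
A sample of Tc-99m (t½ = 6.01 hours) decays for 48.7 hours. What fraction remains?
N/N₀ = (1/2)^(t/t½) = 0.003637 = 0.364%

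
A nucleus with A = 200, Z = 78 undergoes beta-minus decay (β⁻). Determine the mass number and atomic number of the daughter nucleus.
Daughter: A = 200, Z = 79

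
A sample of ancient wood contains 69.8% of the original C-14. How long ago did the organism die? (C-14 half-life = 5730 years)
Age = t½ × log₂(1/ratio) = 2972 years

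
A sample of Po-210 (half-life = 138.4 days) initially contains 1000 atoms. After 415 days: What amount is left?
N = N₀(1/2)^(t/t½) = 125.1 atoms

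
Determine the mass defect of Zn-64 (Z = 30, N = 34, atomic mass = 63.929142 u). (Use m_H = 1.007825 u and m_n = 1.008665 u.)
Δm = Z·m_H + N·m_n − M = 0.6002 u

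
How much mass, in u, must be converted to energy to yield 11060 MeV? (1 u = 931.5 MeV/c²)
m = E/c² = 11.87 u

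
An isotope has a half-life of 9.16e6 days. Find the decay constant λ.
λ = ln(2)/t½ = 7.567e-8 day⁻¹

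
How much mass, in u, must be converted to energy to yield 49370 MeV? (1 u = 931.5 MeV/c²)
m = E/c² = 53 u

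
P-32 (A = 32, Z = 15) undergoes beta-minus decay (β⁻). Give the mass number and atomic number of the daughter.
Daughter: A = 32, Z = 16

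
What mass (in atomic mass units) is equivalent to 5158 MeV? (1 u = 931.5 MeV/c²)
m = E/c² = 5.537 u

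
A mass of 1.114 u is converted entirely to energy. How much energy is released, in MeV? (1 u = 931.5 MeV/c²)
E = mc² = 1038 MeV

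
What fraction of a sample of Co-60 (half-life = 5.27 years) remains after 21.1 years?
N/N₀ = (1/2)^(t/t½) = 0.06234 = 6.23%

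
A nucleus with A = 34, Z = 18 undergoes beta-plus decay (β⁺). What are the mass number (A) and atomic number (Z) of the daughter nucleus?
Daughter: A = 34, Z = 17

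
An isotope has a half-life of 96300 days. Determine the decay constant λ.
λ = ln(2)/t½ = 7.198e-6 day⁻¹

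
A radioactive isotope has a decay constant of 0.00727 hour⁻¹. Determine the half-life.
t½ = ln(2)/λ = 95.34 hours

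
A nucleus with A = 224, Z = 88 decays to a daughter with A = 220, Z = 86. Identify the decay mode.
ΔA = -4, ΔZ = -2 ⇒ alpha decay (α)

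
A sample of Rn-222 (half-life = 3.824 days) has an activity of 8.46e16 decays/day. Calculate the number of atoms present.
N = A/λ = 4.667e17 atoms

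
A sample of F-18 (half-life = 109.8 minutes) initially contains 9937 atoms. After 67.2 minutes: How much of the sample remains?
N = N₀(1/2)^(t/t½) = 6502 atoms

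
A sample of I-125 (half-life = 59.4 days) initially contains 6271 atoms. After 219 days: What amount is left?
N = N₀(1/2)^(t/t½) = 486.9 atoms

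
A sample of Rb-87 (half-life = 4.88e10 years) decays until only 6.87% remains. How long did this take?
t = t½ × log₂(N₀/N) = 1.885e11 years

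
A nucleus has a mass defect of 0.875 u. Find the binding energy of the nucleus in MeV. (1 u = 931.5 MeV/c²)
B.E. = Δm × 931.5 = 815.1 MeV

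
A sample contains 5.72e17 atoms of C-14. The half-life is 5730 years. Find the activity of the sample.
A = λN = 6.919e13 decays/year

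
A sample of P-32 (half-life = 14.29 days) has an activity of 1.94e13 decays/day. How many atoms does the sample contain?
N = A/λ = 4e14 atoms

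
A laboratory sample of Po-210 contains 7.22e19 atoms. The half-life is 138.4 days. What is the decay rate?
A = λN = 3.616e17 decays/day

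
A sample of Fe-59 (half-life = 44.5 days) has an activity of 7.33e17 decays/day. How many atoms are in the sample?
N = A/λ = 4.706e19 atoms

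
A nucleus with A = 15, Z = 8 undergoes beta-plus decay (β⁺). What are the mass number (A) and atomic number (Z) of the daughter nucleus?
Daughter: A = 15, Z = 7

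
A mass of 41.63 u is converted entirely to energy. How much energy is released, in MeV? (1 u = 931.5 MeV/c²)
E = mc² = 38780 MeV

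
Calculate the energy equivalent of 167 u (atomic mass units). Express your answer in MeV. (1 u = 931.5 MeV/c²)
E = mc² = 1.556e5 MeV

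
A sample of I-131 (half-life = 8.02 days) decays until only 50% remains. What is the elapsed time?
t = t½ × log₂(N₀/N) = 8.02 days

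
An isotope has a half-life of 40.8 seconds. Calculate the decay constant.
λ = ln(2)/t½ = 0.01699 second⁻¹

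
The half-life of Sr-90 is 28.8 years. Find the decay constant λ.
λ = ln(2)/t½ = 0.02407 year⁻¹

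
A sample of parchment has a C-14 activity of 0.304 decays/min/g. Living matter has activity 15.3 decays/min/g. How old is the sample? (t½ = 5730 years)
Age = t½ × log₂(A₀/A) = 32390 years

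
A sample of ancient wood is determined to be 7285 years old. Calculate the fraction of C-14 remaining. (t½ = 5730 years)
N/N₀ = (1/2)^(t/t½) = 0.4143 = 41.4%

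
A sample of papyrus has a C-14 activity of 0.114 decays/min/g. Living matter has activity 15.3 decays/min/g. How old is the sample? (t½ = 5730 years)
Age = t½ × log₂(A₀/A) = 40500 years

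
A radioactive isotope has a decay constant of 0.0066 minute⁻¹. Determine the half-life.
t½ = ln(2)/λ = 105 minutes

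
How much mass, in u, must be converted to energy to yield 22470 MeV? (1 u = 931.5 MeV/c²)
m = E/c² = 24.12 u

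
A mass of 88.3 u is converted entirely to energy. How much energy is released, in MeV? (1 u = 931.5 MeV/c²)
E = mc² = 82250 MeV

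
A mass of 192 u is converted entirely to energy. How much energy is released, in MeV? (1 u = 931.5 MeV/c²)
E = mc² = 1.788e5 MeV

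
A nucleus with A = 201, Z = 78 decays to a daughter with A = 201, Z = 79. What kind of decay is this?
ΔA = 0, ΔZ = +1 ⇒ beta-minus decay (β⁻)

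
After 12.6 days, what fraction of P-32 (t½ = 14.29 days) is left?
N/N₀ = (1/2)^(t/t½) = 0.5427 = 54.3%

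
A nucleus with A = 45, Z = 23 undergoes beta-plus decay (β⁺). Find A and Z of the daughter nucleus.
Daughter: A = 45, Z = 22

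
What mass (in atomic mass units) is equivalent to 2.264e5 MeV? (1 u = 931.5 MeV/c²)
m = E/c² = 243 u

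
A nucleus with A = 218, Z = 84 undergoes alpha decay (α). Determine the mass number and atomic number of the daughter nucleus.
Daughter: A = 214, Z = 82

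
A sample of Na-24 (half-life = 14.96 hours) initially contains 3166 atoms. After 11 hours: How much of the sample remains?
N = N₀(1/2)^(t/t½) = 1902 atoms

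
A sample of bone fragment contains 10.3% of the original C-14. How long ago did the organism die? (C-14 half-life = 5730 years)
Age = t½ × log₂(1/ratio) = 18790 years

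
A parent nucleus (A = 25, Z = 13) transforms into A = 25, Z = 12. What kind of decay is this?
ΔA = 0, ΔZ = -1 ⇒ beta-plus decay (β⁺) or electron capture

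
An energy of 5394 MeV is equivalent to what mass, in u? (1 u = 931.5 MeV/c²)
m = E/c² = 5.791 u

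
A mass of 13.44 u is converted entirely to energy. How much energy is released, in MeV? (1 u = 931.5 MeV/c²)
E = mc² = 12520 MeV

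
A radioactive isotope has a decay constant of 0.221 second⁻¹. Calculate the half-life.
t½ = ln(2)/λ = 3.136 seconds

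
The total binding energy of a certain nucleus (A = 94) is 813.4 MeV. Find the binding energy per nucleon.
B.E./A = 813.4/94 = 8.653 MeV/nucleon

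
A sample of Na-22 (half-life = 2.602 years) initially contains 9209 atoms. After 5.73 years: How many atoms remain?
N = N₀(1/2)^(t/t½) = 2001 atoms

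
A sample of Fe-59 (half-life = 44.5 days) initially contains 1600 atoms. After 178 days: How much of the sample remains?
N = N₀(1/2)^(t/t½) = 100 atoms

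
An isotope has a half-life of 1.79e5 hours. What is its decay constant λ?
λ = ln(2)/t½ = 3.872e-6 hour⁻¹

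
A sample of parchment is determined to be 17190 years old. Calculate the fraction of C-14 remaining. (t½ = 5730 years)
N/N₀ = (1/2)^(t/t½) = 0.125 = 12.5%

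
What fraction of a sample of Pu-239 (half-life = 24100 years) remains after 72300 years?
N/N₀ = (1/2)^(t/t½) = 0.125 = 12.5%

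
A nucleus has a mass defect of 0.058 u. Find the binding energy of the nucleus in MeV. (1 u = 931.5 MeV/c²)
B.E. = Δm × 931.5 = 54.03 MeV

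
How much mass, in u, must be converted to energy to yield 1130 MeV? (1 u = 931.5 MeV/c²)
m = E/c² = 1.213 u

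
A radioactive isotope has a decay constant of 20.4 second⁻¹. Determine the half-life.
t½ = ln(2)/λ = 0.03398 seconds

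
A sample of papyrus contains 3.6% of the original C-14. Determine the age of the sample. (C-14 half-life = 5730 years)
Age = t½ × log₂(1/ratio) = 27480 years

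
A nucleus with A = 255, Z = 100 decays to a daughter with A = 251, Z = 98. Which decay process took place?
ΔA = -4, ΔZ = -2 ⇒ alpha decay (α)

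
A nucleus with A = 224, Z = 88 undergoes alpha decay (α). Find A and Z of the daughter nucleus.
Daughter: A = 220, Z = 86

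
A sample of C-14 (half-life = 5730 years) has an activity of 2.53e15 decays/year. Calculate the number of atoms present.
N = A/λ = 2.091e19 atoms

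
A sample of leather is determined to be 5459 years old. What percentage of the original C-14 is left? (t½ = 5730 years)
N/N₀ = (1/2)^(t/t½) = 0.5167 = 51.7%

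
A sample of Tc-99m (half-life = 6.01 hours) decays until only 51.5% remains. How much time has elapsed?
t = t½ × log₂(N₀/N) = 5.754 hours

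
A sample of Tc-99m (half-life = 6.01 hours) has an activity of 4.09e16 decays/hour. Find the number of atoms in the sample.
N = A/λ = 3.546e17 atoms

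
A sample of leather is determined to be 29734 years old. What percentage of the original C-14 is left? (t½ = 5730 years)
N/N₀ = (1/2)^(t/t½) = 0.02741 = 2.74%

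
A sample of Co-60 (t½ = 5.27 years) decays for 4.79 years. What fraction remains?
N/N₀ = (1/2)^(t/t½) = 0.5326 = 53.3%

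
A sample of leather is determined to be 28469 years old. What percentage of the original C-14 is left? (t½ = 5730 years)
N/N₀ = (1/2)^(t/t½) = 0.03194 = 3.19%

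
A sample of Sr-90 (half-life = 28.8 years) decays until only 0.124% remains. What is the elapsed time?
t = t½ × log₂(N₀/N) = 278.1 years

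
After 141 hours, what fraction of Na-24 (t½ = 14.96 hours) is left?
N/N₀ = (1/2)^(t/t½) = 0.001455 = 0.145%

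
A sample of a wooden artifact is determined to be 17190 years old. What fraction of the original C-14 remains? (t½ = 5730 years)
N/N₀ = (1/2)^(t/t½) = 0.125 = 12.5%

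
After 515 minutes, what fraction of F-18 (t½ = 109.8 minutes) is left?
N/N₀ = (1/2)^(t/t½) = 0.03873 = 3.87%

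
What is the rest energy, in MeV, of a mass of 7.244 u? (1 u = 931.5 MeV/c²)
E = mc² = 6748 MeV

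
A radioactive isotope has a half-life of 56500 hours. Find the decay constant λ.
λ = ln(2)/t½ = 1.227e-5 hour⁻¹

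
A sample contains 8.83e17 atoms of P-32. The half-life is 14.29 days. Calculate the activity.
A = λN = 4.283e16 decays/day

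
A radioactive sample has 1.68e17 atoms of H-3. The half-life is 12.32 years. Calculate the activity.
A = λN = 9.452e15 decays/year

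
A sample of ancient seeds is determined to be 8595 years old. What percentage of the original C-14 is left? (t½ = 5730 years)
N/N₀ = (1/2)^(t/t½) = 0.3536 = 35.4%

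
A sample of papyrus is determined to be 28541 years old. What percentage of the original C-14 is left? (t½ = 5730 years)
N/N₀ = (1/2)^(t/t½) = 0.03166 = 3.17%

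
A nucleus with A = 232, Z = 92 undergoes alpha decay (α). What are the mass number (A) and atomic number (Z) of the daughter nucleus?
Daughter: A = 228, Z = 90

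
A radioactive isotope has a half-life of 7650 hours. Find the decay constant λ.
λ = ln(2)/t½ = 9.061e-5 hour⁻¹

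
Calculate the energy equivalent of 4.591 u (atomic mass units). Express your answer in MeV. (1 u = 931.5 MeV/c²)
E = mc² = 4277 MeV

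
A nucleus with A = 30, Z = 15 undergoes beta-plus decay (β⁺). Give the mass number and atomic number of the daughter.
Daughter: A = 30, Z = 14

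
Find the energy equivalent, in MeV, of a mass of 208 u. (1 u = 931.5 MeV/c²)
E = mc² = 1.938e5 MeV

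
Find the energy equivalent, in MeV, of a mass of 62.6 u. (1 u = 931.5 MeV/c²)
E = mc² = 58310 MeV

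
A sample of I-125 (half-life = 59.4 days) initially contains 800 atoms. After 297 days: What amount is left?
N = N₀(1/2)^(t/t½) = 25 atoms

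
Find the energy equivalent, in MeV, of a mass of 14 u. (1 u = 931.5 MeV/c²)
E = mc² = 13040 MeV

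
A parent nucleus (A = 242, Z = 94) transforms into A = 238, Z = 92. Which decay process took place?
ΔA = -4, ΔZ = -2 ⇒ alpha decay (α)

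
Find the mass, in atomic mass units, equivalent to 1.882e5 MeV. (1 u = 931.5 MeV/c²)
m = E/c² = 202 u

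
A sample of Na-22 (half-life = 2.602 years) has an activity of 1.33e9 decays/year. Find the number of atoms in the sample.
N = A/λ = 4.993e9 atoms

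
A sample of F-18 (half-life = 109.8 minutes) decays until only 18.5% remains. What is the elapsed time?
t = t½ × log₂(N₀/N) = 267.3 minutes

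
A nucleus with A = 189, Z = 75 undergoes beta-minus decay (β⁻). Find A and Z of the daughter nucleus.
Daughter: A = 189, Z = 76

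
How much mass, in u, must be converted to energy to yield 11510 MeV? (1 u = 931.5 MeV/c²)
m = E/c² = 12.36 u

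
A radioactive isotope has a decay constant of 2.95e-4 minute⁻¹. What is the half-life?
t½ = ln(2)/λ = 2350 minutes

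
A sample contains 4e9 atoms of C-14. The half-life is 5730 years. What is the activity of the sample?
A = λN = 4.839e5 decays/year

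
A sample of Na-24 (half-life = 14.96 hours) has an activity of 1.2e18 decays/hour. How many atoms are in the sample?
N = A/λ = 2.59e19 atoms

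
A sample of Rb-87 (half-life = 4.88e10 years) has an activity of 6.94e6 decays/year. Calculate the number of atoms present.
N = A/λ = 4.886e17 atoms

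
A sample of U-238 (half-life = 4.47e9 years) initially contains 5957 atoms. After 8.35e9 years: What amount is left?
N = N₀(1/2)^(t/t½) = 1632 atoms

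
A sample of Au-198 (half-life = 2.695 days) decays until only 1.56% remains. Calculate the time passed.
t = t½ × log₂(N₀/N) = 16.18 days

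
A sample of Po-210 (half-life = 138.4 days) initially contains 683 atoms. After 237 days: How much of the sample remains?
N = N₀(1/2)^(t/t½) = 208.4 atoms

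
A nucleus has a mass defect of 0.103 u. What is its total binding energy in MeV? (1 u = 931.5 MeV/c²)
B.E. = Δm × 931.5 = 95.94 MeV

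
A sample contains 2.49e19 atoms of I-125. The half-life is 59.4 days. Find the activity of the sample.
A = λN = 2.906e17 decays/day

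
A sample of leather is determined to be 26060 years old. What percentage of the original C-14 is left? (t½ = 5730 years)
N/N₀ = (1/2)^(t/t½) = 0.04275 = 4.27%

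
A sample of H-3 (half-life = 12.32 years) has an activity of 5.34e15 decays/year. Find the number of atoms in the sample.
N = A/λ = 9.491e16 atoms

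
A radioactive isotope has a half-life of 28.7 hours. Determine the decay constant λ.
λ = ln(2)/t½ = 0.02415 hour⁻¹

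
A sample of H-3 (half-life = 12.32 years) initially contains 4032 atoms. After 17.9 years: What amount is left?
N = N₀(1/2)^(t/t½) = 1473 atoms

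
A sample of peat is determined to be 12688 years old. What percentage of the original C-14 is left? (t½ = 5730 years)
N/N₀ = (1/2)^(t/t½) = 0.2155 = 21.5%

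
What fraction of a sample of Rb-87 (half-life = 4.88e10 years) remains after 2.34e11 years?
N/N₀ = (1/2)^(t/t½) = 0.03602 = 3.6%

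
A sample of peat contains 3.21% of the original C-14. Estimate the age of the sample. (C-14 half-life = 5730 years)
Age = t½ × log₂(1/ratio) = 28430 years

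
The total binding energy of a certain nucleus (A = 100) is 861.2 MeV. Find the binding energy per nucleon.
B.E./A = 861.2/100 = 8.612 MeV/nucleon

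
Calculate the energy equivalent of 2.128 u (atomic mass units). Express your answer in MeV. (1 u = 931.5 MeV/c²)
E = mc² = 1982 MeV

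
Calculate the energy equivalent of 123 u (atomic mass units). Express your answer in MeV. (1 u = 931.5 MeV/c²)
E = mc² = 1.146e5 MeV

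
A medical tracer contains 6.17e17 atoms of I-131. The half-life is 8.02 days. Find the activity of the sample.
A = λN = 5.333e16 decays/day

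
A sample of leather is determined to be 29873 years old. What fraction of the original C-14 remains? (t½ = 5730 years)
N/N₀ = (1/2)^(t/t½) = 0.02695 = 2.7%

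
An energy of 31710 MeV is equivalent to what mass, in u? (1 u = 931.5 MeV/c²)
m = E/c² = 34.04 u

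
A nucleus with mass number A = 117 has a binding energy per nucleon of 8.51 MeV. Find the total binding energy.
B.E. = 8.51 × 117 = 995.7 MeV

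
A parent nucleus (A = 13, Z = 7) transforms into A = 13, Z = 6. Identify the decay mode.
ΔA = 0, ΔZ = -1 ⇒ beta-plus decay (β⁺) or electron capture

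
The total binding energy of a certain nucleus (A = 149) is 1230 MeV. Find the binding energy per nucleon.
B.E./A = 1230/149 = 8.255 MeV/nucleon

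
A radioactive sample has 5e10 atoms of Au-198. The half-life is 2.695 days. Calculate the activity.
A = λN = 1.286e10 decays/day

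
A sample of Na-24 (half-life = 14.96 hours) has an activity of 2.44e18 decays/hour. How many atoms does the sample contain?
N = A/λ = 5.266e19 atoms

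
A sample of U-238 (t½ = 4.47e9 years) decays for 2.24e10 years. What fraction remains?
N/N₀ = (1/2)^(t/t½) = 0.03101 = 3.1%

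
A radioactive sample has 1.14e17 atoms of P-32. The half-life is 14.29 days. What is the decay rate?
A = λN = 5.53e15 decays/day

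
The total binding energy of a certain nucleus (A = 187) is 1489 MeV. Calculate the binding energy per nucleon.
B.E./A = 1489/187 = 7.963 MeV/nucleon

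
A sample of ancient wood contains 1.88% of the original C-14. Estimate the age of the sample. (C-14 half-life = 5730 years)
Age = t½ × log₂(1/ratio) = 32850 years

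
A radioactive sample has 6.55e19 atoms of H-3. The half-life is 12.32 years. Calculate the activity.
A = λN = 3.685e18 decays/year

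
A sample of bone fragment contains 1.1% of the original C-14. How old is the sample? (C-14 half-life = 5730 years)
Age = t½ × log₂(1/ratio) = 37280 years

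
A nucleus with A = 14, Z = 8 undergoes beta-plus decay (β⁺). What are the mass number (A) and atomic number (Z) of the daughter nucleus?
Daughter: A = 14, Z = 7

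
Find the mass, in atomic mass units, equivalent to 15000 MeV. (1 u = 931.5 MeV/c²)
m = E/c² = 16.1 u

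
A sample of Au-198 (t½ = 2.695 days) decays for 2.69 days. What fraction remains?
N/N₀ = (1/2)^(t/t½) = 0.5006 = 50.1%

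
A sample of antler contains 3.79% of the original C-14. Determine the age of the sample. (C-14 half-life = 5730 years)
Age = t½ × log₂(1/ratio) = 27060 years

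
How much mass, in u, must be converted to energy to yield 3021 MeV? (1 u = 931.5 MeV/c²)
m = E/c² = 3.243 u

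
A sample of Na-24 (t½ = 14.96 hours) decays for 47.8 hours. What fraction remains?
N/N₀ = (1/2)^(t/t½) = 0.1092 = 10.9%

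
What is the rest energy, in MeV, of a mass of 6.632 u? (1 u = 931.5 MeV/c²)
E = mc² = 6178 MeV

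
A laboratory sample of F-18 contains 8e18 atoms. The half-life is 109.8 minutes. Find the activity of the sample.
A = λN = 5.05e16 decays/minute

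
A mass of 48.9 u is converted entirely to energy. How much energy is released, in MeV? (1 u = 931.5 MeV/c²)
E = mc² = 45550 MeV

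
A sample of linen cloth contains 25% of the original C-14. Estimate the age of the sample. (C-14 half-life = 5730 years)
Age = t½ × log₂(1/ratio) = 11460 years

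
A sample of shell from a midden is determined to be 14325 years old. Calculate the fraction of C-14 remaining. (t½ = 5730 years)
N/N₀ = (1/2)^(t/t½) = 0.1768 = 17.7%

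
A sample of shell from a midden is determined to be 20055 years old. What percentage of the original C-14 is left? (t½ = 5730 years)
N/N₀ = (1/2)^(t/t½) = 0.08839 = 8.84%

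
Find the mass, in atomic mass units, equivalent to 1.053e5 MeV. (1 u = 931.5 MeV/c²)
m = E/c² = 113 u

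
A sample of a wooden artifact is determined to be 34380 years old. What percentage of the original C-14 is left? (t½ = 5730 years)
N/N₀ = (1/2)^(t/t½) = 0.01562 = 1.56%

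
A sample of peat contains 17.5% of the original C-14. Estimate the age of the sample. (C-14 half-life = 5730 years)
Age = t½ × log₂(1/ratio) = 14410 years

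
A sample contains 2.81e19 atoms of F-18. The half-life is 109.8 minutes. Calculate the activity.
A = λN = 1.774e17 decays/minute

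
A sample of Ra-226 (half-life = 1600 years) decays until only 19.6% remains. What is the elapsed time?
t = t½ × log₂(N₀/N) = 3762 years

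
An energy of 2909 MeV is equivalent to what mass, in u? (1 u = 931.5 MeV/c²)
m = E/c² = 3.123 u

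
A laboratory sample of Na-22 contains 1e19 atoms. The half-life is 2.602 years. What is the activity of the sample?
A = λN = 2.664e18 decays/year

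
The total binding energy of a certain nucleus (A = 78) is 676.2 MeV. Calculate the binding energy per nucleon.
B.E./A = 676.2/78 = 8.669 MeV/nucleon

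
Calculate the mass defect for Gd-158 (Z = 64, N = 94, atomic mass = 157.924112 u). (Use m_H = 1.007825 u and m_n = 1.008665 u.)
Δm = Z·m_H + N·m_n − M = 1.391 u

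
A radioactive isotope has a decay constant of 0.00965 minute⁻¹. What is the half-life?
t½ = ln(2)/λ = 71.83 minutes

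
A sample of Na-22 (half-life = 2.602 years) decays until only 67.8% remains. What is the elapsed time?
t = t½ × log₂(N₀/N) = 1.459 years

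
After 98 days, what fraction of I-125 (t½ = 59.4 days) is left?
N/N₀ = (1/2)^(t/t½) = 0.3187 = 31.9%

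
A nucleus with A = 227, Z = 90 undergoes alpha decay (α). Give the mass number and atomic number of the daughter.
Daughter: A = 223, Z = 88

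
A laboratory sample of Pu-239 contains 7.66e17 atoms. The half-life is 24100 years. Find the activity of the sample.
A = λN = 2.203e13 decays/year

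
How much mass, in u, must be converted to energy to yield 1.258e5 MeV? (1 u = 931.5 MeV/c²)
m = E/c² = 135.1 u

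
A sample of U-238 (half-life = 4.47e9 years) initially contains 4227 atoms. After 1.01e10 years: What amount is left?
N = N₀(1/2)^(t/t½) = 882.8 atoms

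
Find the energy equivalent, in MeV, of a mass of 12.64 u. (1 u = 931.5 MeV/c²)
E = mc² = 11770 MeV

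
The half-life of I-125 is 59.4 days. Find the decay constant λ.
λ = ln(2)/t½ = 0.01167 day⁻¹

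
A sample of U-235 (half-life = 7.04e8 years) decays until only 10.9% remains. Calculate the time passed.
t = t½ × log₂(N₀/N) = 2.251e9 years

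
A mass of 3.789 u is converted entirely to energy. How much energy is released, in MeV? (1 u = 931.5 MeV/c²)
E = mc² = 3529 MeV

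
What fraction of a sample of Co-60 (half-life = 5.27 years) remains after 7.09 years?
N/N₀ = (1/2)^(t/t½) = 0.3936 = 39.4%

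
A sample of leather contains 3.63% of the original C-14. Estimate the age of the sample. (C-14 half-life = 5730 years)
Age = t½ × log₂(1/ratio) = 27410 years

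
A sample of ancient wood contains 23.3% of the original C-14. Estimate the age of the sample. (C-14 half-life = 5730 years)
Age = t½ × log₂(1/ratio) = 12040 years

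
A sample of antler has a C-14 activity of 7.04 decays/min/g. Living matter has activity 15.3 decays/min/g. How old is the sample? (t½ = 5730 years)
Age = t½ × log₂(A₀/A) = 6417 years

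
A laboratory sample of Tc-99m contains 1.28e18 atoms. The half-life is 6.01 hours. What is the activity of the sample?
A = λN = 1.476e17 decays/hour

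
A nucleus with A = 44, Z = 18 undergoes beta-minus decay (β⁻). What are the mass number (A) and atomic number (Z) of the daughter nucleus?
Daughter: A = 44, Z = 19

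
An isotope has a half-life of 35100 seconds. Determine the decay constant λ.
λ = ln(2)/t½ = 1.975e-5 second⁻¹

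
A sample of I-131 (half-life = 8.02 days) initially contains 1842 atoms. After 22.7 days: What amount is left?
N = N₀(1/2)^(t/t½) = 259 atoms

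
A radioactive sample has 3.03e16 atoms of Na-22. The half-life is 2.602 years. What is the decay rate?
A = λN = 8.072e15 decays/year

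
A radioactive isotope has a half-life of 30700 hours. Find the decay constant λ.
λ = ln(2)/t½ = 2.258e-5 hour⁻¹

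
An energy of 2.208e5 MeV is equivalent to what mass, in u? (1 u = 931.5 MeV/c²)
m = E/c² = 237 u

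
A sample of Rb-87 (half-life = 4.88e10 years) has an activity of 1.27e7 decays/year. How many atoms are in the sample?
N = A/λ = 8.941e17 atoms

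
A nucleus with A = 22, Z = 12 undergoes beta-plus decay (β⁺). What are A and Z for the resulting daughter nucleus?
Daughter: A = 22, Z = 11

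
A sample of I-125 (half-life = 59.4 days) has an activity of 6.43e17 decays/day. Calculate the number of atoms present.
N = A/λ = 5.51e19 atoms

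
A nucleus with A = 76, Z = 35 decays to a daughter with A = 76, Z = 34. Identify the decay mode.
ΔA = 0, ΔZ = -1 ⇒ beta-plus decay (β⁺) or electron capture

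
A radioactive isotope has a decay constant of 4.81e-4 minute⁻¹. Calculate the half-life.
t½ = ln(2)/λ = 1441 minutes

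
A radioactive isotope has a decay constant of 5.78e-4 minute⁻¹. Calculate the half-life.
t½ = ln(2)/λ = 1199 minutes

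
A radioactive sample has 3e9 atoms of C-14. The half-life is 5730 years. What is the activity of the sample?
A = λN = 3.629e5 decays/year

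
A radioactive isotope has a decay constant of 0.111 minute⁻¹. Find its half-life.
t½ = ln(2)/λ = 6.245 minutes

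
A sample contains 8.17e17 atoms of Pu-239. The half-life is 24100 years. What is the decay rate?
A = λN = 2.35e13 decays/year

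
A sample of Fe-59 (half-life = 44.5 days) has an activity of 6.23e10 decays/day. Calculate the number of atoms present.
N = A/λ = 4e12 atoms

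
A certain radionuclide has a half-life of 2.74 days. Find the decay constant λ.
λ = ln(2)/t½ = 0.253 day⁻¹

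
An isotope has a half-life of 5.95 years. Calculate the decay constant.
λ = ln(2)/t½ = 0.1165 year⁻¹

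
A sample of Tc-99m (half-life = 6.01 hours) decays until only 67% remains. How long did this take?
t = t½ × log₂(N₀/N) = 3.472 hours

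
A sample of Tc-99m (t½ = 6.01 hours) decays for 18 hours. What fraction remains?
N/N₀ = (1/2)^(t/t½) = 0.1254 = 12.5%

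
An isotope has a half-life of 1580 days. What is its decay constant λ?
λ = ln(2)/t½ = 4.387e-4 day⁻¹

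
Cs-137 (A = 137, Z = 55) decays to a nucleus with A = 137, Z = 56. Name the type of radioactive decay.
ΔA = 0, ΔZ = +1 ⇒ beta-minus decay (β⁻)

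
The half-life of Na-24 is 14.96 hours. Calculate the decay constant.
λ = ln(2)/t½ = 0.04633 hour⁻¹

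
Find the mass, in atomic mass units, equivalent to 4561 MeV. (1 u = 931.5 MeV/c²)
m = E/c² = 4.896 u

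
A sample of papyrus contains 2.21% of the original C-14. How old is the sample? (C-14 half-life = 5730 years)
Age = t½ × log₂(1/ratio) = 31510 years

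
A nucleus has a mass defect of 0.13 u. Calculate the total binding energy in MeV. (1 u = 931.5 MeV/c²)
B.E. = Δm × 931.5 = 121.1 MeV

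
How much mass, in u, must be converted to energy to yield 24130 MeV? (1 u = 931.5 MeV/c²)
m = E/c² = 25.9 u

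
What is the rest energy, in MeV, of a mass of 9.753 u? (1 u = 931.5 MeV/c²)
E = mc² = 9085 MeV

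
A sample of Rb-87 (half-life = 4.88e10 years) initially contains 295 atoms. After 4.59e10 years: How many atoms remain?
N = N₀(1/2)^(t/t½) = 153.7 atoms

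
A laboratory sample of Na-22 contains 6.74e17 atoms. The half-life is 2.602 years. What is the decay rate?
A = λN = 1.795e17 decays/year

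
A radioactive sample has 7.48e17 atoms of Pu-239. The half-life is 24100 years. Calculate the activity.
A = λN = 2.151e13 decays/year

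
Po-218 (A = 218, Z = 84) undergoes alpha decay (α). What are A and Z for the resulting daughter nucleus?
Daughter: A = 214, Z = 82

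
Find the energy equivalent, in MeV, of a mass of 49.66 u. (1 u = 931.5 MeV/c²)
E = mc² = 46260 MeV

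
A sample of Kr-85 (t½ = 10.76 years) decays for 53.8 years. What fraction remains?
N/N₀ = (1/2)^(t/t½) = 0.03125 = 3.12%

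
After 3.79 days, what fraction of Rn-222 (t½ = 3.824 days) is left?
N/N₀ = (1/2)^(t/t½) = 0.5031 = 50.3%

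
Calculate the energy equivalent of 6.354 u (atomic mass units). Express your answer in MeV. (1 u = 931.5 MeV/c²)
E = mc² = 5919 MeV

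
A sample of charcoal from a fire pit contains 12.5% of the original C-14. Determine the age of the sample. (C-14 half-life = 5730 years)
Age = t½ × log₂(1/ratio) = 17190 years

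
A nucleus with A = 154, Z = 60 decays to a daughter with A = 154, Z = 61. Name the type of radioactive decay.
ΔA = 0, ΔZ = +1 ⇒ beta-minus decay (β⁻)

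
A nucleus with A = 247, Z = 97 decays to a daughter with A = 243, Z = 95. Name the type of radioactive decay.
ΔA = -4, ΔZ = -2 ⇒ alpha decay (α)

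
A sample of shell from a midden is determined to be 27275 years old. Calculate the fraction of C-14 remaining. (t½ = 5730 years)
N/N₀ = (1/2)^(t/t½) = 0.03691 = 3.69%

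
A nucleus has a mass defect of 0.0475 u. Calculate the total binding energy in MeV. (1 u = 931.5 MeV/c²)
B.E. = Δm × 931.5 = 44.25 MeV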